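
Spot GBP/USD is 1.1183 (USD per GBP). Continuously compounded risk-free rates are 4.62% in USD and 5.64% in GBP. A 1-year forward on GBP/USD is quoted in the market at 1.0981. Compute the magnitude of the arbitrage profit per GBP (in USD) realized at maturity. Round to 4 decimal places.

0.0089 per GBP (in USD)

Fair forward: F* = S·e^(carry·T), with carry = (r_USD − r_GBP) = 0.0462 − 0.0564 = -0.0102
F* = 1.1183 · e^(-0.0102 × 1) = 1.1183 · e^-0.010200 = 1.1183 × 0.989852 = 1.1070
Market 1.0981 < fair 1.1070: forward underpriced → reverse cash-and-carry (short spot, go long the forward).
At maturity, profit = |F_mkt − F*| = |1.0981 − 1.1070| = 0.0089 per GBP (in USD)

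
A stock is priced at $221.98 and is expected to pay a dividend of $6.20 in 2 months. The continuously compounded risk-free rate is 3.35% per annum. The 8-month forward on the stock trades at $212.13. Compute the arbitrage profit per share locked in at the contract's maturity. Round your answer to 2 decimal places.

$8.56 per share

PV(dividends) I = 6.20·e^(−0.0335·2/12) = 6.1655
Fair forward F* = (S − I)·e^(rT) = (221.98 − 6.1655)·e^0.022333 = 215.8145 × 1.022584 = 220.6885
Market $212.13 < fair 220.6885: forward underpriced → reverse cash-and-carry (short the stock, invest proceeds at r, pay the dividends, go long the forward).
Profit at T = |F_mkt − F*| = |212.13 − 220.6885| = $8.56 per share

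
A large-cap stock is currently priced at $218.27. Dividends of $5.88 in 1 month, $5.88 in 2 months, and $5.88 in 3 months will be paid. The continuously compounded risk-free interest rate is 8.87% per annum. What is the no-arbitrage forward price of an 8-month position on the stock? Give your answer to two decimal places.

$213.13

PV(dividends) I = 5.88·e^(−0.0887·1/12) + 5.88·e^(−0.0887·2/12) + 5.88·e^(−0.0887·3/12)
I = 5.8367 + 5.7937 + 5.7510 = 17.3814
F = (S − I)·e^(rT) = (218.27 − 17.3814) · e^(0.0887·8/12)
= 200.8886 · e^0.059133 = 200.8886 × 1.060916 = $213.13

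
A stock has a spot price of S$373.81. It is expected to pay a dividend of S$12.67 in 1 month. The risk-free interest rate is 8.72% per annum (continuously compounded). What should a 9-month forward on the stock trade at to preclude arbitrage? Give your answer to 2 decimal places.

S$385.65

PV(dividends) I = 12.67·e^(−0.0872·1/12)
I = 12.5783
F = (S − I)·e^(rT) = (373.81 − 12.5783) · e^(0.0872·9/12)
= 361.2317 · e^0.065400 = 361.2317 × 1.067586 = S$385.65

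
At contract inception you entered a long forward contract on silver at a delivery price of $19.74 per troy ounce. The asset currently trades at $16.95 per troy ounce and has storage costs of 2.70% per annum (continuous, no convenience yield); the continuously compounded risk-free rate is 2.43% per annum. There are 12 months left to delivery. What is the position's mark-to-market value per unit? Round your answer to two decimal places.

Current fair forward for the remaining 12 months: F = S·e^((r + u)·T), (r + u) = 0.0243 + 0.0270 = 0.0513
F = 16.95 · e^(0.0513 × 12/12) = 16.95 × 1.052639 = 17.8422
Value of long forward = (F − K)·e^(−rT) = (17.8422 − 19.74) · e^(−0.0243·12/12)
= -1.8978 × 0.975993 = -1.85

-$1.85 per troy ounce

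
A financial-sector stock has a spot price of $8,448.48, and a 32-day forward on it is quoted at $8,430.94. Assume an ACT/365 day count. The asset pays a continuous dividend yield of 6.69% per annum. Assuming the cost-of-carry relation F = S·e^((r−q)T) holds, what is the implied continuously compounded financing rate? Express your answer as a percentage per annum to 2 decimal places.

4.32%

From F = S·e^((r−q)T): (r − q) = ln(F/S)/T
ln(8430.94/8448.48) = ln(0.997924) = -0.002078
(r − q) = -0.002078 / (32/365) = -0.023702
r = ln(F/S)/T + q = -0.023702 + 0.0669 = 0.043198
r = 4.32%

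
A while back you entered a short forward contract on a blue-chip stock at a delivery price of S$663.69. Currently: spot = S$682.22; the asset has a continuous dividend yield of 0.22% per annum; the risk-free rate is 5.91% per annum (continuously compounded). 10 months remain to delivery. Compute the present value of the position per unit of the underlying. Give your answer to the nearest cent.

Current fair forward for the remaining 10 months: F = S·e^((r − q)·T), (r − q) = 0.0591 − 0.0022 = 0.0569
F = 682.22 · e^(0.0569 × 10/12) = 682.22 × 1.048559 = 715.3479
Value of long forward = (F − K)·e^(−rT) = (715.3479 − 663.69) · e^(−0.0591·10/12)
= 51.6579 × 0.951943 = 49.18
Short position value = −(long value) = -S$49.18

-S$49.18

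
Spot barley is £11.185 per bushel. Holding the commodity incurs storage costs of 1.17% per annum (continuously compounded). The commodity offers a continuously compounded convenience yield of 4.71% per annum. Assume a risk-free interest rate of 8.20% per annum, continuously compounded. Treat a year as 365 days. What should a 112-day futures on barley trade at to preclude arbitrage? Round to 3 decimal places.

£11.346 per bushel

Net carry = r + u − y = 0.0820 + 0.0117 − 0.0471 = 0.0466
F = S·e^((r+u−y)T) = 11.185 · e^(0.0466 × 112/365) = 11.185 · e^0.014299
= 11.185 × 1.014402 = £11.346 per bushel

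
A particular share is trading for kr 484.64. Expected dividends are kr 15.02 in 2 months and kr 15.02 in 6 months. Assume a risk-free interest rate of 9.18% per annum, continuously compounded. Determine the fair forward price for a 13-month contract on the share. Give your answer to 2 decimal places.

PV(dividends) I = 15.02·e^(−0.0918·2/12) + 15.02·e^(−0.0918·6/12)
I = 14.7919 + 14.3462 = 29.1381
F = (S − I)·e^(rT) = (484.64 − 29.1381) · e^(0.0918·13/12)
= 455.5019 · e^0.099450 = 455.5019 × 1.104563 = kr 503.13

kr 503.13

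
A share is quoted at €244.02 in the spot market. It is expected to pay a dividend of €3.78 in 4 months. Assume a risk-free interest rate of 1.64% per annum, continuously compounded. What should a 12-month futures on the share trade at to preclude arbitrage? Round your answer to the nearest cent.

PV(dividends) I = 3.78·e^(−0.0164·4/12)
I = 3.7594
F = (S − I)·e^(rT) = (244.02 − 3.7594) · e^(0.0164·12/12)
= 240.2606 · e^0.016400 = 240.2606 × 1.016535 = €244.23

€244.23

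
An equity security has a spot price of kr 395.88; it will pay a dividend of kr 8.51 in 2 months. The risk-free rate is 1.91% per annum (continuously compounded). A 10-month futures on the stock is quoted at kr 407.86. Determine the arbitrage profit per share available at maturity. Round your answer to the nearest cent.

PV(dividends) I = 8.51·e^(−0.0191·2/12) = 8.4830
Fair futures F* = (S − I)·e^(rT) = (395.88 − 8.4830)·e^0.015917 = 387.3970 × 1.016044 = 393.6124
Market kr 407.86 > fair 393.6124: forward overpriced → cash-and-carry (borrow at r, buy the stock and collect the dividends, short the forward).
Profit at T = |F_mkt − F*| = |407.86 − 393.6124| = kr 14.25 per share

kr 14.25 per share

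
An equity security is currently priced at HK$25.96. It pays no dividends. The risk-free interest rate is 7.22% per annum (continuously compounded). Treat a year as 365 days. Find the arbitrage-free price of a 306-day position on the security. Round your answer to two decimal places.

HK$27.58

F = S·e^(rT) = 25.96 · e^(0.0722 × 306/365)
= 25.96 · e^0.060529 = 25.96 × 1.062398
F = HK$27.58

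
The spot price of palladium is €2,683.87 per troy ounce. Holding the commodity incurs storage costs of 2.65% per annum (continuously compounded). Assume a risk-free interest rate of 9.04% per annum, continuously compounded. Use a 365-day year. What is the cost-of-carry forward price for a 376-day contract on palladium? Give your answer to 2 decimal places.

€3,027.34 per troy ounce

Net carry = r + u − y = 0.0904 + 0.0265 − 0.0000 = 0.1169
F = S·e^((r+u−y)T) = 2683.87 · e^(0.1169 × 376/365) = 2683.87 · e^0.12042301
= 2683.87 × 1.12797389 = €3,027.34 per troy ounce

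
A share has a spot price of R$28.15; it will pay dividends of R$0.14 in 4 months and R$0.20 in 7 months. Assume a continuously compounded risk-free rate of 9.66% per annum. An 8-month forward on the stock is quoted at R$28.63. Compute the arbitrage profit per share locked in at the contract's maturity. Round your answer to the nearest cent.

R$1.05 per share

PV(dividends) I = 0.14·e^(−0.0966·4/12) + 0.20·e^(−0.0966·7/12) = 0.3246
Fair forward F* = (S − I)·e^(rT) = (28.15 − 0.3246)·e^0.064400 = 27.8254 × 1.066519 = 29.6763
Market R$28.63 < fair 29.6763: forward underpriced → reverse cash-and-carry (short the stock, invest proceeds at r, pay the dividends, go long the forward).
Profit at T = |F_mkt − F*| = |28.63 − 29.6763| = R$1.05 per share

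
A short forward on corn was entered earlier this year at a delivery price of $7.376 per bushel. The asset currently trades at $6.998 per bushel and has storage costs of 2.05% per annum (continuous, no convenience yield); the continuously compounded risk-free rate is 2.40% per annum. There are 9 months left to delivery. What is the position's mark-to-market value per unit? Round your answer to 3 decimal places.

$0.138 per bushel

Current fair forward for the remaining 9 months: F = S·e^((r + u)·T), (r + u) = 0.0240 + 0.0205 = 0.0445
F = 6.998 · e^(0.0445 × 9/12) = 6.998 × 1.033938 = 7.2355
Value of long forward = (F − K)·e^(−rT) = (7.2355 − 7.376) · e^(−0.0240·9/12)
= -0.1405 × 0.982161 = -0.138
Short position value = −(long value) = $0.138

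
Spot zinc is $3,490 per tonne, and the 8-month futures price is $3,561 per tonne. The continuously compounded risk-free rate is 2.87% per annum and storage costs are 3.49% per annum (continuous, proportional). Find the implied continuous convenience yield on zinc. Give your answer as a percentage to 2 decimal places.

3.34%

F = S·e^((r+u−y)T) ⇒ (r+u−y) = ln(F/S)/T
ln(3561/3490) = 0.020140; /T ⇒ 0.030210
y = r + u − ln(F/S)/T = 0.0287 + 0.0349 − 0.030210 = 0.033390
y = 3.34%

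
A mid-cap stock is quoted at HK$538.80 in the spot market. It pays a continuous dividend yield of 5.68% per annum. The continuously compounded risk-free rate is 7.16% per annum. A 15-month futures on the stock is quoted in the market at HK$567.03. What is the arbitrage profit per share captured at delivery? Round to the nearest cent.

HK$18.17 per share

Fair futures: F* = S·e^(carry·T), with carry = (r − q) = 0.0716 − 0.0568 = 0.0148
F* = 538.80 · e^(0.0148 × 15/12) = 538.80 · e^0.018500 = 538.80 × 1.018672 = HK$548.8605
Market HK$567.03 > fair HK$548.8605: forward overpriced → cash-and-carry (buy spot, short the forward).
At maturity, profit = |F_mkt − F*| = |567.03 − 548.8605| = HK$18.17 per share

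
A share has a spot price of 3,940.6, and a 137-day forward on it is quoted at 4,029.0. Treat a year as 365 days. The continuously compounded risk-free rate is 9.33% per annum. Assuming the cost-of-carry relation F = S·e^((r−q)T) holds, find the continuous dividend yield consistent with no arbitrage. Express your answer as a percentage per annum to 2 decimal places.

From F = S·e^((r−q)T): (r − q) = ln(F/S)/T
ln(4029.0/3940.6) = ln(1.022433) = 0.022185
(r − q) = 0.022185 / (137/365) = 0.059106
q = r − ln(F/S)/T = 0.0933 − 0.059106 = 0.034194
q = 3.42%

3.42%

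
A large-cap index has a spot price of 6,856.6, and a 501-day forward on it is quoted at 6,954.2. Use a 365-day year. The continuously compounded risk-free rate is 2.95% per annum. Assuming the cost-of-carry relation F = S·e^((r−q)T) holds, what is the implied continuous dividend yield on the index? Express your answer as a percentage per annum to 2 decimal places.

From F = S·e^((r−q)T): (r − q) = ln(F/S)/T
ln(6954.2/6856.6) = ln(1.014234) = 0.014134
(r − q) = 0.014134 / (501/365) = 0.010297
q = r − ln(F/S)/T = 0.0295 − 0.010297 = 0.019203
q = 1.92%

1.92%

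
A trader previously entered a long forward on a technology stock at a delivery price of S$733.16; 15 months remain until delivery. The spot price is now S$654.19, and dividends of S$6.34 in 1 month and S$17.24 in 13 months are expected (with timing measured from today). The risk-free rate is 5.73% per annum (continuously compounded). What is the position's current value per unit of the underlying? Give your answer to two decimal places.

-S$50.81

PV(remaining dividends) I = 6.34·e^(−0.0573·1/12) + 17.24·e^(−0.0573·13/12) = 22.5122
Current forward F = (S − I)·e^(rT) = (654.19 − 22.5122)·e^(0.0573·15/12) = 631.6778 × 1.074252 = 678.5811
Value (long) = (F − K)·e^(−rT) = (678.5811 − 733.16) × 0.930880 = -50.8064
Value = -S$50.81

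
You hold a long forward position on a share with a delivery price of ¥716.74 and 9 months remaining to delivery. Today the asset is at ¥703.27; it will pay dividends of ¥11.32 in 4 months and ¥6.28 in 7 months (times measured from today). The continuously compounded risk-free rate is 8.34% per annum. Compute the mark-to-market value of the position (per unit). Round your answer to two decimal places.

PV(remaining dividends) I = 11.32·e^(−0.0834·4/12) + 6.28·e^(−0.0834·7/12) = 16.9914
Current forward F = (S − I)·e^(rT) = (703.27 − 16.9914)·e^(0.0834·9/12) = 686.2786 × 1.064548 = 730.5765
Value (long) = (F − K)·e^(−rT) = (730.5765 − 716.74) × 0.939366 = 12.9975
Value = ¥13.00

¥13.00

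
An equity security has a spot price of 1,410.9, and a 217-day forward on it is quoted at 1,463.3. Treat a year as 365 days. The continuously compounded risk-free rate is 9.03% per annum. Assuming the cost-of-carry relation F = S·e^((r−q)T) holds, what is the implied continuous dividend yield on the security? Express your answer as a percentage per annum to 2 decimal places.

2.90%

From F = S·e^((r−q)T): (r − q) = ln(F/S)/T
ln(1463.3/1410.9) = ln(1.037139) = 0.036466
(r − q) = 0.036466 / (217/365) = 0.061337
q = r − ln(F/S)/T = 0.0903 − 0.061337 = 0.028963
q = 2.90%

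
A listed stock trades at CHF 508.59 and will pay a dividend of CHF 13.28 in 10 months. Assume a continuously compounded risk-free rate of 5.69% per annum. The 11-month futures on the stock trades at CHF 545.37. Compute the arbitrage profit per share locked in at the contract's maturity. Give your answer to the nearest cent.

CHF 22.89 per share

PV(dividends) I = 13.28·e^(−0.0569·10/12) = 12.6650
Fair futures F* = (S − I)·e^(rT) = (508.59 − 12.6650)·e^0.052158 = 495.9250 × 1.053542 = 522.4778
Market CHF 545.37 > fair 522.4778: forward overpriced → cash-and-carry (borrow at r, buy the stock and collect the dividends, short the forward).
Profit at T = |F_mkt − F*| = |545.37 − 522.4778| = CHF 22.89 per share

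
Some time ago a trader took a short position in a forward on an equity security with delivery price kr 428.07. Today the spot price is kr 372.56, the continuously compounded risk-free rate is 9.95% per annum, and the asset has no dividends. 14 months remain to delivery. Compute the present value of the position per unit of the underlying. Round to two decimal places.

Current fair forward for the remaining 14 months: F = S·e^(r·T), r = 0.0995
F = 372.56 · e^(0.0995 × 14/12) = 372.56 × 1.123089 = 418.4180
Value of long forward = (F − K)·e^(−rT) = (418.4180 − 428.07) · e^(−0.0995·14/12)
= -9.6520 × 0.890401 = -8.59
Short position value = −(long value) = kr 8.59

kr 8.59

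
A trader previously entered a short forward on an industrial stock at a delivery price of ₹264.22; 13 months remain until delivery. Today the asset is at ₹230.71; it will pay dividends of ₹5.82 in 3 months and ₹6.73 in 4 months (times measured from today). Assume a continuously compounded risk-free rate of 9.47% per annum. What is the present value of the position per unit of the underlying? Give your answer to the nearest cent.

₹19.95

PV(remaining dividends) I = 5.82·e^(−0.0947·3/12) + 6.73·e^(−0.0947·4/12) = 12.2047
Current forward F = (S − I)·e^(rT) = (230.71 − 12.2047)·e^(0.0947·13/12) = 218.5053 × 1.108039 = 242.1124
Value (long) = (F − K)·e^(−rT) = (242.1124 − 264.22) × 0.902495 = -19.9520
Short position value = −(long value) = ₹19.95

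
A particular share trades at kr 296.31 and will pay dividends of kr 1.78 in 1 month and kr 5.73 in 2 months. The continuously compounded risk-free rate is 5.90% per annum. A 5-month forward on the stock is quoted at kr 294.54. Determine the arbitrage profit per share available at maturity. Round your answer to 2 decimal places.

PV(dividends) I = 1.78·e^(−0.0590·1/12) + 5.73·e^(−0.0590·2/12) = 7.4452
Fair forward F* = (S − I)·e^(rT) = (296.31 − 7.4452)·e^0.024583 = 288.8648 × 1.024888 = 296.0541
Market kr 294.54 < fair 296.0541: forward underpriced → reverse cash-and-carry (short the stock, invest proceeds at r, pay the dividends, go long the forward).
Profit at T = |F_mkt − F*| = |294.54 − 296.0541| = kr 1.51 per share

kr 1.51 per share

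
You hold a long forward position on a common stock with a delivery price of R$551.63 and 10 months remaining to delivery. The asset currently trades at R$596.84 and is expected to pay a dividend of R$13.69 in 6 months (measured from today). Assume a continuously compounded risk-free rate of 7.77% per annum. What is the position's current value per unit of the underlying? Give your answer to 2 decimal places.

R$66.63

PV(remaining dividends) I = 13.69·e^(−0.0777·6/12) = 13.1683
Current forward F = (S − I)·e^(rT) = (596.84 − 13.1683)·e^(0.0777·10/12) = 583.6717 × 1.066892 = 622.7147
Value (long) = (F − K)·e^(−rT) = (622.7147 − 551.63) × 0.937302 = 66.6278
Value = R$66.63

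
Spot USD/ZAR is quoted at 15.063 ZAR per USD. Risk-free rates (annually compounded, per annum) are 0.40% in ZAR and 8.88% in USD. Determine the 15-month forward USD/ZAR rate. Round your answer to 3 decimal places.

By covered interest parity, F = S · (1+r_ZAR)^T / (1+r_USD)^T
= 15.063 × 1.005002 / 1.112206 = 15.063 × 0.903611
F = 13.611 ZAR per USD

13.611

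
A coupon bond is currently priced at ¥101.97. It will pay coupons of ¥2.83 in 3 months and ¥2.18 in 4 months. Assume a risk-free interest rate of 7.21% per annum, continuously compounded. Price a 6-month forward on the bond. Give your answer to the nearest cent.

¥100.63

PV(coupons) I = 2.83·e^(−0.0721·3/12) + 2.18·e^(−0.0721·4/12)
I = 2.7794 + 2.1282 = 4.9076
F = (S − I)·e^(rT) = (101.97 − 4.9076) · e^(0.0721·6/12)
= 97.0624 · e^0.036050 = 97.0624 × 1.036708 = ¥100.63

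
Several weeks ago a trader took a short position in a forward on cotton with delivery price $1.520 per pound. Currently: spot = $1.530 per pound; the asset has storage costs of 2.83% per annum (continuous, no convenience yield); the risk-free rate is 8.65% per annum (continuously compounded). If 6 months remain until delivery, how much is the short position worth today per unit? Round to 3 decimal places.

Current fair forward for the remaining 6 months: F = S·e^((r + u)·T), (r + u) = 0.0865 + 0.0283 = 0.1148
F = 1.530 · e^(0.1148 × 6/12) = 1.530 × 1.059079 = 1.6204
Value of long forward = (F − K)·e^(−rT) = (1.6204 − 1.520) · e^(−0.0865·6/12)
= 0.1004 × 0.957672 = 0.096
Short position value = −(long value) = -$0.096

-$0.096 per pound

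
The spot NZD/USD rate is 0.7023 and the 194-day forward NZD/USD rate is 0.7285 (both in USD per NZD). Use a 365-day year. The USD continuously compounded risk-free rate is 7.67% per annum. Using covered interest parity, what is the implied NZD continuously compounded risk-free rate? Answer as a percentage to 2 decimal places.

0.78%

F = S·e^((r_USD − r_NZD)T) ⇒ r_NZD = r_USD − ln(F/S)/T
ln(0.7285/0.7023) = 0.036627; /(194/365) = 0.068912
r_NZD = 0.0767 − 0.068912 = 0.007788
r_NZD = 0.78%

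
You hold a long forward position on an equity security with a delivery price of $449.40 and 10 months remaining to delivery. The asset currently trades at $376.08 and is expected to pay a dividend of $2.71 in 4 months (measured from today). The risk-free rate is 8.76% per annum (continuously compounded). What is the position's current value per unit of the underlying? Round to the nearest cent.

PV(remaining dividends) I = 2.71·e^(−0.0876·4/12) = 2.6320
Current forward F = (S − I)·e^(rT) = (376.08 − 2.6320)·e^(0.0876·10/12) = 373.4480 × 1.075731 = 401.7296
Value (long) = (F − K)·e^(−rT) = (401.7296 − 449.40) × 0.929601 = -44.3145
Value = -$44.31

-$44.31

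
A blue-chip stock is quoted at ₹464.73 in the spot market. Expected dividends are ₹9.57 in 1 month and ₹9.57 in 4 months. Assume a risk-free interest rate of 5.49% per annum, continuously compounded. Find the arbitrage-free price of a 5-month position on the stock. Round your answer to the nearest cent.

PV(dividends) I = 9.57·e^(−0.0549·1/12) + 9.57·e^(−0.0549·4/12)
I = 9.5263 + 9.3965 = 18.9228
F = (S − I)·e^(rT) = (464.73 − 18.9228) · e^(0.0549·5/12)
= 445.8072 · e^0.022875 = 445.8072 × 1.023139 = ₹456.12

₹456.12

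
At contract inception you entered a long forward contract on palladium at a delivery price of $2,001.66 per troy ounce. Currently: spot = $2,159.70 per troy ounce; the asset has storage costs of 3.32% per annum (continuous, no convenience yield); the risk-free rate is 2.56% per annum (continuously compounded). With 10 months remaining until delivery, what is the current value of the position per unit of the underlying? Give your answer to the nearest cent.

$260.88 per troy ounce

Current fair forward for the remaining 10 months: F = S·e^((r + u)·T), (r + u) = 0.0256 + 0.0332 = 0.0588
F = 2159.70 · e^(0.0588 × 10/12) = 2159.70 × 1.05022035 = 2268.1609
Value of long forward = (F − K)·e^(−rT) = (2268.1609 − 2001.66) · e^(−0.0256·10/12)
= 266.5009 × 0.97889261 = 260.88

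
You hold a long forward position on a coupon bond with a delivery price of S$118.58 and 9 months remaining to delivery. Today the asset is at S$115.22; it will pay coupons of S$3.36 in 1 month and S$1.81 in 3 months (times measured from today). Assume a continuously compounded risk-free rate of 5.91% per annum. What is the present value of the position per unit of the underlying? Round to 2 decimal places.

PV(remaining coupons) I = 3.36·e^(−0.0591·1/12) + 1.81·e^(−0.0591·3/12) = 5.1269
Current forward F = (S − I)·e^(rT) = (115.22 − 5.1269)·e^(0.0591·9/12) = 110.0931 × 1.045322 = 115.0827
Value (long) = (F − K)·e^(−rT) = (115.0827 − 118.58) × 0.956643 = -3.3457
Value = -S$3.35

-S$3.35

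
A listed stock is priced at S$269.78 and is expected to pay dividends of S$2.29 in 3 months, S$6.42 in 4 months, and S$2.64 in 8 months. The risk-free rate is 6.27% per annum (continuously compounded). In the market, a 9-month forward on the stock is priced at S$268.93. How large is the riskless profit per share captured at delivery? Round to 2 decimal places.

S$2.23 per share

PV(dividends) I = 2.29·e^(−0.0627·3/12) + 6.42·e^(−0.0627·4/12) + 2.64·e^(−0.0627·8/12) = 11.0735
Fair forward F* = (S − I)·e^(rT) = (269.78 − 11.0735)·e^0.047025 = 258.7065 × 1.048148 = 271.1627
Market S$268.93 < fair 271.1627: forward underpriced → reverse cash-and-carry (short the stock, invest proceeds at r, pay the dividends, go long the forward).
Profit at T = |F_mkt − F*| = |268.93 − 271.1627| = S$2.23 per share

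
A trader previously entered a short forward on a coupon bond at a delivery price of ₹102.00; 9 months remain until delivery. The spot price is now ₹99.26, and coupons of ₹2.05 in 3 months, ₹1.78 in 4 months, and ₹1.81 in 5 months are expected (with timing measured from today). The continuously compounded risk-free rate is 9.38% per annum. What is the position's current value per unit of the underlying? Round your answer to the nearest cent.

PV(remaining coupons) I = 2.05·e^(−0.0938·3/12) + 1.78·e^(−0.0938·4/12) + 1.81·e^(−0.0938·5/12) = 5.4683
Current forward F = (S − I)·e^(rT) = (99.26 − 5.4683)·e^(0.0938·9/12) = 93.7917 × 1.072884 = 100.6276
Value (long) = (F − K)·e^(−rT) = (100.6276 − 102.00) × 0.932068 = -1.2792
Short position value = −(long value) = ₹1.28

₹1.28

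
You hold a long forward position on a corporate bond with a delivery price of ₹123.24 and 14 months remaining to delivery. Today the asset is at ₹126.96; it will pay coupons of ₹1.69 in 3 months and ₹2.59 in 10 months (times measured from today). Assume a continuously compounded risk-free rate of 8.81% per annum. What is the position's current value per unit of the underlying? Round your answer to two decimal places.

PV(remaining coupons) I = 1.69·e^(−0.0881·3/12) + 2.59·e^(−0.0881·10/12) = 4.0598
Current forward F = (S − I)·e^(rT) = (126.96 − 4.0598)·e^(0.0881·14/12) = 122.9002 × 1.108251 = 136.2043
Value (long) = (F − K)·e^(−rT) = (136.2043 − 123.24) × 0.902322 = 11.6980
Value = ₹11.70

₹11.70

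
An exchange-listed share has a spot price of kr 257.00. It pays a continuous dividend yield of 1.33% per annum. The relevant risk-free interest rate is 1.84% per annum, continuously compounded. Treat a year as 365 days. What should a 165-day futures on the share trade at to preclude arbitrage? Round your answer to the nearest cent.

kr 257.59

F = S·e^((r − q)T) = 257.00 · e^((0.0184 − 0.0133) × 165/365)
= 257.00 · e^0.002305 = 257.00 × 1.002308
F = kr 257.59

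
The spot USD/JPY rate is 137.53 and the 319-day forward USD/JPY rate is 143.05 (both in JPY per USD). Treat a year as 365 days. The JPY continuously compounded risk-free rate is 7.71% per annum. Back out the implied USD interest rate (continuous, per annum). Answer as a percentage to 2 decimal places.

3.21%

F = S·e^((r_JPY − r_USD)T) ⇒ r_USD = r_JPY − ln(F/S)/T
ln(143.05/137.53) = 0.039352; /(319/365) = 0.045027
r_USD = 0.0771 − 0.045027 = 0.032073
r_USD = 3.21%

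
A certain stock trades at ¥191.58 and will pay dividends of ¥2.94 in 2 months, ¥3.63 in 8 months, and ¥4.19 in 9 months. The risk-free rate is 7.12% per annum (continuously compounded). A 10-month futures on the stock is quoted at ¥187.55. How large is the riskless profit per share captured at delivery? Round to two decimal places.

¥4.77 per share

PV(dividends) I = 2.94·e^(−0.0712·2/12) + 3.63·e^(−0.0712·8/12) + 4.19·e^(−0.0712·9/12) = 10.3392
Fair futures F* = (S − I)·e^(rT) = (191.58 − 10.3392)·e^0.059333 = 181.2408 × 1.061129 = 192.3199
Market ¥187.55 < fair 192.3199: forward underpriced → reverse cash-and-carry (short the stock, invest proceeds at r, pay the dividends, go long the forward).
Profit at T = |F_mkt − F*| = |187.55 − 192.3199| = ¥4.77 per share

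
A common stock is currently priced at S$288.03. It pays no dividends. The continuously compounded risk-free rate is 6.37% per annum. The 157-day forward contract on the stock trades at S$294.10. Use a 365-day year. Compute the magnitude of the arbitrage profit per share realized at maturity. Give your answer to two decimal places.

S$1.93 per share

Fair forward: F* = S·e^(carry·T), with carry = r = 0.0637
F* = 288.03 · e^(0.0637 × 157/365) = 288.03 · e^0.027400 = 288.03 × 1.027779 = S$296.0312
Market S$294.10 < fair S$296.0312: forward underpriced → reverse cash-and-carry (short spot, go long the forward).
At maturity, profit = |F_mkt − F*| = |294.10 − 296.0312| = S$1.93 per share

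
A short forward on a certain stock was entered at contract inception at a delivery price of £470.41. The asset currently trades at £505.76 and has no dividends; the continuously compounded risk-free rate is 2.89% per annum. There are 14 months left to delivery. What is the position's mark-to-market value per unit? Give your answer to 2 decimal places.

Current fair forward for the remaining 14 months: F = S·e^(r·T), r = 0.0289
F = 505.76 · e^(0.0289 × 14/12) = 505.76 × 1.034292 = 523.1035
Value of long forward = (F − K)·e^(−rT) = (523.1035 − 470.41) · e^(−0.0289·14/12)
= 52.6935 × 0.966845 = 50.95
Short position value = −(long value) = -£50.95

-£50.95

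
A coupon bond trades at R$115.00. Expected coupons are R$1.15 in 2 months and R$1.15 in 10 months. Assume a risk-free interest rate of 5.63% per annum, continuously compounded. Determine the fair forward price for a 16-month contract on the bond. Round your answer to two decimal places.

PV(coupons) I = 1.15·e^(−0.0563·2/12) + 1.15·e^(−0.0563·10/12)
I = 1.1393 + 1.0973 = 2.2366
F = (S − I)·e^(rT) = (115.00 − 2.2366) · e^(0.0563·16/12)
= 112.7634 · e^0.075067 = 112.7634 × 1.077956 = R$121.55

R$121.55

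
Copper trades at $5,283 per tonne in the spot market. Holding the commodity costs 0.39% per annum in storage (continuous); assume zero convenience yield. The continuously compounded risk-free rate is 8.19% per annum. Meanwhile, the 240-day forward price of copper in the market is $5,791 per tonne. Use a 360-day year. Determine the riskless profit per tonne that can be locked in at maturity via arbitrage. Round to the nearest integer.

$197 per tonne

Fair forward: F* = S·e^(carry·T), with carry = (r + u) = 0.0819 + 0.0039 = 0.0858
F* = 5283 · e^(0.0858 × 240/360) = 5283 · e^0.057200 = 5283 × 1.058868 = $5593.9996
Market $5791 > fair $5593.9996: forward overpriced → cash-and-carry (buy spot, short the forward).
At maturity, profit = |F_mkt − F*| = |5791 − 5593.9996| = $197 per tonne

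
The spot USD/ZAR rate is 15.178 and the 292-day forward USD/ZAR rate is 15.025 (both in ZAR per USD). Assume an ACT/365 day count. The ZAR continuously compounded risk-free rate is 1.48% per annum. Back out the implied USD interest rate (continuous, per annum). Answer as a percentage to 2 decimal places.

2.75%

F = S·e^((r_ZAR − r_USD)T) ⇒ r_USD = r_ZAR − ln(F/S)/T
ln(15.025/15.178) = -0.010132; /(292/365) = -0.012665
r_USD = 0.0148 + 0.012665 = 0.027465
r_USD = 2.75%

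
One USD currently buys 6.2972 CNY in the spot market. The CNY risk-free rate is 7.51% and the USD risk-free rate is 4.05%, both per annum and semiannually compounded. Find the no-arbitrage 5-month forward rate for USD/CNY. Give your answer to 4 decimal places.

By covered interest parity, F = S · (1+r_CNY/2)^(2T) / (1+r_USD/2)^(2T)
= 6.2972 × 1.031195 / 1.016847 = 6.2972 × 1.014110
F = 6.3861 CNY per USD

6.3861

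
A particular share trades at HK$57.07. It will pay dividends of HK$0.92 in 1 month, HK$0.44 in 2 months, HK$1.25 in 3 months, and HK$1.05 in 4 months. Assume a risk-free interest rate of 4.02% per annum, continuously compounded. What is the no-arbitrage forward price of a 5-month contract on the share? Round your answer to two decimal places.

HK$54.35

PV(dividends) I = 0.92·e^(−0.0402·1/12) + 0.44·e^(−0.0402·2/12) + 1.25·e^(−0.0402·3/12) + 1.05·e^(−0.0402·4/12)
I = 0.9169 + 0.4371 + 1.2375 + 1.0360 = 3.6275
F = (S − I)·e^(rT) = (57.07 − 3.6275) · e^(0.0402·5/12)
= 53.4425 · e^0.016750 = 53.4425 × 1.016891 = HK$54.35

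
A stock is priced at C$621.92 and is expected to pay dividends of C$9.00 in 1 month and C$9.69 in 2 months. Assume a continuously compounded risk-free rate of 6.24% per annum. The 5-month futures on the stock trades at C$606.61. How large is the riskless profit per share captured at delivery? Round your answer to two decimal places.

C$12.66 per share

PV(dividends) I = 9.00·e^(−0.0624·1/12) + 9.69·e^(−0.0624·2/12) = 18.5431
Fair futures F* = (S − I)·e^(rT) = (621.92 − 18.5431)·e^0.026000 = 603.3769 × 1.026341 = 619.2705
Market C$606.61 < fair 619.2705: forward underpriced → reverse cash-and-carry (short the stock, invest proceeds at r, pay the dividends, go long the forward).
Profit at T = |F_mkt − F*| = |606.61 − 619.2705| = C$12.66 per share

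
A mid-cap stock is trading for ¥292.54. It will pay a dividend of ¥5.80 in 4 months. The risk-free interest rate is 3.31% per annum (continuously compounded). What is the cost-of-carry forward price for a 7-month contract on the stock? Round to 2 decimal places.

PV(dividends) I = 5.80·e^(−0.0331·4/12)
I = 5.7364
F = (S − I)·e^(rT) = (292.54 − 5.7364) · e^(0.0331·7/12)
= 286.8036 · e^0.019308 = 286.8036 × 1.019496 = ¥292.40

¥292.40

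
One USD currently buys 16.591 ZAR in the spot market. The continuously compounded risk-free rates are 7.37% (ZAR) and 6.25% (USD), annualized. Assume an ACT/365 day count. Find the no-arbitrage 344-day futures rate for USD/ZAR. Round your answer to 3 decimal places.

16.767

F = S·e^((r_ZAR − r_USD)T) = 16.591 · e^((0.0737 − 0.0625) × 344/365)
= 16.591 · e^0.010556 = 16.591 × 1.010612
F = 16.767 ZAR per USD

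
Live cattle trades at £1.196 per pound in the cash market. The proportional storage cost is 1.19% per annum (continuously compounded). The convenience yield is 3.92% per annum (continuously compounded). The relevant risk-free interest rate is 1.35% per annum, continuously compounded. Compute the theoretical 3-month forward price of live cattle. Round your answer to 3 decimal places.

£1.192 per pound

Net carry = r + u − y = 0.0135 + 0.0119 − 0.0392 = -0.0138
F = S·e^((r+u−y)T) = 1.196 · e^(-0.0138 × 3/12) = 1.196 · e^-0.003450
= 1.196 × 0.996556 = £1.192 per pound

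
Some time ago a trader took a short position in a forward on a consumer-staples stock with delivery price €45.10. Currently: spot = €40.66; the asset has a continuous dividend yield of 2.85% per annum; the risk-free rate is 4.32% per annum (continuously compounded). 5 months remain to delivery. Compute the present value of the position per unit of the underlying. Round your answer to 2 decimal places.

Current fair forward for the remaining 5 months: F = S·e^((r − q)·T), (r − q) = 0.0432 − 0.0285 = 0.0147
F = 40.66 · e^(0.0147 × 5/12) = 40.66 × 1.006144 = 40.9098
Value of long forward = (F − K)·e^(−rT) = (40.9098 − 45.10) · e^(−0.0432·5/12)
= -4.1902 × 0.982161 = -4.12
Short position value = −(long value) = €4.12

€4.12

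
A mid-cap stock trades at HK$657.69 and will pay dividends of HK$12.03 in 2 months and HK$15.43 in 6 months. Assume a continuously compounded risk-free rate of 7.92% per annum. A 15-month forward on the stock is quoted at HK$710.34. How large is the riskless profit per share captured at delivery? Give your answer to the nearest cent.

HK$13.69 per share

PV(dividends) I = 12.03·e^(−0.0792·2/12) + 15.43·e^(−0.0792·6/12) = 26.7032
Fair forward F* = (S − I)·e^(rT) = (657.69 − 26.7032)·e^0.099000 = 630.9868 × 1.104066 = 696.6511
Market HK$710.34 > fair 696.6511: forward overpriced → cash-and-carry (borrow at r, buy the stock and collect the dividends, short the forward).
Profit at T = |F_mkt − F*| = |710.34 − 696.6511| = HK$13.69 per share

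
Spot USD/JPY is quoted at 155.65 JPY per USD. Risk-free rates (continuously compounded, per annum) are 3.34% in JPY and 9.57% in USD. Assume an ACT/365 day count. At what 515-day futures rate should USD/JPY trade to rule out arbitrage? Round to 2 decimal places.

F = S·e^((r_JPY − r_USD)T) = 155.65 · e^((0.0334 − 0.0957) × 515/365)
= 155.65 · e^-0.087903 = 155.65 × 0.915850
F = 142.55 JPY per USD

142.55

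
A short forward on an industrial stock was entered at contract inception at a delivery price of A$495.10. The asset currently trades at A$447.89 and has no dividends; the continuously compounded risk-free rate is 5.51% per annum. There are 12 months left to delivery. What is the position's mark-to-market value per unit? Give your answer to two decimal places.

A$20.67

Current fair forward for the remaining 12 months: F = S·e^(r·T), r = 0.0551
F = 447.89 · e^(0.0551 × 12/12) = 447.89 × 1.056646 = 473.2612
Value of long forward = (F − K)·e^(−rT) = (473.2612 − 495.10) · e^(−0.0551·12/12)
= -21.8388 × 0.946391 = -20.67
Short position value = −(long value) = A$20.67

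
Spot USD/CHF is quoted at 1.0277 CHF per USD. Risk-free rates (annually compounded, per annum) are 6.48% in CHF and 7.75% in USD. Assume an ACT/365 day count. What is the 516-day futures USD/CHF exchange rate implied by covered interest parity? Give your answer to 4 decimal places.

1.0106

By covered interest parity, F = S · (1+r_CHF)^T / (1+r_USD)^T
= 1.0277 × 1.092820 / 1.111292 = 1.0277 × 0.983378
F = 1.0106 CHF per USD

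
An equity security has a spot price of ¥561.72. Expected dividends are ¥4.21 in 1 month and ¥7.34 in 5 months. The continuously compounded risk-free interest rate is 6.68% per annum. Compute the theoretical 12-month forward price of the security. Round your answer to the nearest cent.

¥588.42

PV(dividends) I = 4.21·e^(−0.0668·1/12) + 7.34·e^(−0.0668·5/12)
I = 4.1866 + 7.1385 = 11.3251
F = (S − I)·e^(rT) = (561.72 − 11.3251) · e^(0.0668·12/12)
= 550.3949 · e^0.066800 = 550.3949 × 1.069082 = ¥588.42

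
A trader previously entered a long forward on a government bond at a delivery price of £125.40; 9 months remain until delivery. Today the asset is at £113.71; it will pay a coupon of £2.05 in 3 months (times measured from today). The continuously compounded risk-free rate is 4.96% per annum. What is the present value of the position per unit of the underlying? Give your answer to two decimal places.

-£9.14

PV(remaining coupons) I = 2.05·e^(−0.0496·3/12) = 2.0247
Current forward F = (S − I)·e^(rT) = (113.71 − 2.0247)·e^(0.0496·9/12) = 111.6853 × 1.037901 = 115.9183
Value (long) = (F − K)·e^(−rT) = (115.9183 − 125.40) × 0.963483 = -9.1355
Value = -£9.14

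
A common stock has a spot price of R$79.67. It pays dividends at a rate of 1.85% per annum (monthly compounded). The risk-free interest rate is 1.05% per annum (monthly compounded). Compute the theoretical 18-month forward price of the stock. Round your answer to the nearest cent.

R$78.72

F = S · (1+r/12)^(12T) / (1+q/12)^(12T)
= 79.67 × 1.015868 / 1.028117 = 79.67 × 0.988086
F = R$78.72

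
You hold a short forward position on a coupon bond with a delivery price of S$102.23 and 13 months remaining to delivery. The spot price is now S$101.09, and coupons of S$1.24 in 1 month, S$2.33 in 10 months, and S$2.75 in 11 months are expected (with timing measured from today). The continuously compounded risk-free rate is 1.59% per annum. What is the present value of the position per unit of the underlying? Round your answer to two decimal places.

PV(remaining coupons) I = 1.24·e^(−0.0159·1/12) + 2.33·e^(−0.0159·10/12) + 2.75·e^(−0.0159·11/12) = 6.2479
Current forward F = (S − I)·e^(rT) = (101.09 − 6.2479)·e^(0.0159·13/12) = 94.8421 × 1.017374 = 96.4899
Value (long) = (F − K)·e^(−rT) = (96.4899 − 102.23) × 0.982923 = -5.6421
Short position value = −(long value) = S$5.64

S$5.64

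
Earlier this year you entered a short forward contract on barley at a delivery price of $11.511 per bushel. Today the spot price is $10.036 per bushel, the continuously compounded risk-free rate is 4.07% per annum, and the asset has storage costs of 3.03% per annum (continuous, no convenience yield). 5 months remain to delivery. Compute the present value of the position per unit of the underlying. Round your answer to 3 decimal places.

$1.154 per bushel

Current fair forward for the remaining 5 months: F = S·e^((r + u)·T), (r + u) = 0.0407 + 0.0303 = 0.0710
F = 10.036 · e^(0.0710 × 5/12) = 10.036 × 1.030025 = 10.3373
Value of long forward = (F − K)·e^(−rT) = (10.3373 − 11.511) · e^(−0.0407·5/12)
= -1.1737 × 0.983185 = -1.154
Short position value = −(long value) = $1.154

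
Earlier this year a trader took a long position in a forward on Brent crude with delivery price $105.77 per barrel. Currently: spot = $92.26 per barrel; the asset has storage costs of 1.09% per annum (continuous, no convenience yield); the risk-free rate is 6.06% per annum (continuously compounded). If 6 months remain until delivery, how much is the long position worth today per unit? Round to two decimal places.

Current fair forward for the remaining 6 months: F = S·e^((r + u)·T), (r + u) = 0.0606 + 0.0109 = 0.0715
F = 92.26 · e^(0.0715 × 6/12) = 92.26 × 1.036397 = 95.6180
Value of long forward = (F − K)·e^(−rT) = (95.6180 − 105.77) · e^(−0.0606·6/12)
= -10.1520 × 0.970154 = -9.85

-$9.85 per barrel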